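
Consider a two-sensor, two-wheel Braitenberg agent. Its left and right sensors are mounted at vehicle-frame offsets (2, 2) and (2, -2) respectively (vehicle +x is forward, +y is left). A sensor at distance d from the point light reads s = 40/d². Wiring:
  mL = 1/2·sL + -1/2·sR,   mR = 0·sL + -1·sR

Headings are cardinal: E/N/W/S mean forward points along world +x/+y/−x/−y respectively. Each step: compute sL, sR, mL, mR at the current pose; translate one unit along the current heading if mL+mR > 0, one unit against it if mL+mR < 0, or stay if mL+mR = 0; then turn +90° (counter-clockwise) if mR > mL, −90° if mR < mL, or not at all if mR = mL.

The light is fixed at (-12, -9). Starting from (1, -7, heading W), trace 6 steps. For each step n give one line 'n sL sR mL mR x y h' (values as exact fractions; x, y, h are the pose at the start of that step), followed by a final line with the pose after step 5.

n=0: pose=(1,-7,W); sL=40/121, sR=40/137; mL=320/16577, mR=-40/137; mL+mR=-4520/16577 → advance -1; mR−mL=-5160/16577 → turn -1·90°
n=1: pose=(2,-7,N); sL=1/4, sR=5/34; mL=7/136, mR=-5/34; mL+mR=-13/136 → advance -1; mR−mL=-27/136 → turn -1·90°
n=2: pose=(2,-8,E); sL=8/53, sR=40/257; mL=-32/13621, mR=-40/257; mL+mR=-2152/13621 → advance -1; mR−mL=-2088/13621 → turn -1·90°
n=3: pose=(1,-8,S); sL=20/113, sR=20/61; mL=-520/6893, mR=-20/61; mL+mR=-2780/6893 → advance -1; mR−mL=-1740/6893 → turn -1·90°
n=4: pose=(1,-7,W); sL=40/121, sR=40/137; mL=320/16577, mR=-40/137; mL+mR=-4520/16577 → advance -1; mR−mL=-5160/16577 → turn -1·90°
n=5: pose=(2,-7,N); sL=1/4, sR=5/34; mL=7/136, mR=-5/34; mL+mR=-13/136 → advance -1; mR−mL=-27/136 → turn -1·90°

0 40/121 40/137 320/16577 -40/137 1 -7 W
1 1/4 5/34 7/136 -5/34 2 -7 N
2 8/53 40/257 -32/13621 -40/257 2 -8 E
3 20/113 20/61 -520/6893 -20/61 1 -8 S
4 40/121 40/137 320/16577 -40/137 1 -7 W
5 1/4 5/34 7/136 -5/34 2 -7 N
final 2 -8 E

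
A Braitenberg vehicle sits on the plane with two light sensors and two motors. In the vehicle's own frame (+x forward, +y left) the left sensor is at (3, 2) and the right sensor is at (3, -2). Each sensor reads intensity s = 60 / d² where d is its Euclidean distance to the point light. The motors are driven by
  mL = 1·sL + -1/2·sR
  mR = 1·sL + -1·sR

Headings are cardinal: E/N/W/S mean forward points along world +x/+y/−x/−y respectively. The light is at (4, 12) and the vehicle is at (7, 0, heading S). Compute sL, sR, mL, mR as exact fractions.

6/25 30/113 303/2825 -72/2825

left sensor world pos  = (9, -3); dL² = 250
right sensor world pos = (5, -3); dR² = 226
sL = 60/250 = 6/25
sR = 60/226 = 30/113
mL = 1·sL + -1/2·sR = 303/2825
mR = 1·sL + -1·sR = -72/2825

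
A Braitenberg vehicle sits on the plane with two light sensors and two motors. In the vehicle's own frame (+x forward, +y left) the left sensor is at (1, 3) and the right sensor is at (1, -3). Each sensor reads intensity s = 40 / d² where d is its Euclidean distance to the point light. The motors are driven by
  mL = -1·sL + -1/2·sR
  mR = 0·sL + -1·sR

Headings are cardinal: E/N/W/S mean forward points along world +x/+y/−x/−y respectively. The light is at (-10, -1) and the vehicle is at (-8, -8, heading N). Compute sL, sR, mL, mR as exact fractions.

left sensor world pos  = (-11, -7); dL² = 37
right sensor world pos = (-5, -7); dR² = 61
sL = 40/37 = 40/37
sR = 40/61 = 40/61
mL = -1·sL + -1/2·sR = -3180/2257
mR = 0·sL + -1·sR = -40/61

40/37 40/61 -3180/2257 -40/61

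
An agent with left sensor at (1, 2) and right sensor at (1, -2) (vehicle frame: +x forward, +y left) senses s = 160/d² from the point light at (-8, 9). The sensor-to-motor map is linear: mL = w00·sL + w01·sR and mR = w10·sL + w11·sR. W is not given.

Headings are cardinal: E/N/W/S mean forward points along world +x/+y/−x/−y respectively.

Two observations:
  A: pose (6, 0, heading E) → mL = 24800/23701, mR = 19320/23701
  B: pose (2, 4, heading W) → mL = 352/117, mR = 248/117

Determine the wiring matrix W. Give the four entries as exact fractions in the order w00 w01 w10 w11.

obs A: pose=(6,0,E) → sL=80/137, sR=80/173, mL=24800/23701, mR=19320/23701
obs B: pose=(2,4,W) → sL=16/13, sR=16/9, mL=352/117, mR=248/117
sensor matrix S = [[80/137, 80/173], [16/13, 16/9]]; det S = 1300480/2773017
solve [mL_A; mL_B] = S·[w00; w01] and [mR_A; mR_B] = S·[w10; w11]:
  w00 = 1, w01 = 1, w10 = 1, w11 = 1/2

1 1 1 1/2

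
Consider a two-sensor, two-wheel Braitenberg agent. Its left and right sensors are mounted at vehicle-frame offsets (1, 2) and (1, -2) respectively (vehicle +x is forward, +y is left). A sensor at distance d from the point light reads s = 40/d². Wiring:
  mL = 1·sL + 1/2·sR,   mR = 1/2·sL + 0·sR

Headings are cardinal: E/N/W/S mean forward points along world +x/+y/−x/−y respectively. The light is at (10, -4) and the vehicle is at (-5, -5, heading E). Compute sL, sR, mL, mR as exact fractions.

left sensor world pos  = (-4, -3); dL² = 197
right sensor world pos = (-4, -7); dR² = 205
sL = 40/197 = 40/197
sR = 40/205 = 8/41
mL = 1·sL + 1/2·sR = 2428/8077
mR = 1/2·sL + 0·sR = 20/197

40/197 8/41 2428/8077 20/197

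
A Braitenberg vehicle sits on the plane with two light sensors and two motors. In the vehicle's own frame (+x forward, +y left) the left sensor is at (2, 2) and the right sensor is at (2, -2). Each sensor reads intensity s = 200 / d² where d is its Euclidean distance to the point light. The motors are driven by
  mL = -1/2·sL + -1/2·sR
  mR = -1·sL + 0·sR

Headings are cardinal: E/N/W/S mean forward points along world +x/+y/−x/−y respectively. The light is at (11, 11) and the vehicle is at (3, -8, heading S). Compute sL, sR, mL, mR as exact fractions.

left sensor world pos  = (5, -10); dL² = 477
right sensor world pos = (1, -10); dR² = 541
sL = 200/477 = 200/477
sR = 200/541 = 200/541
mL = -1/2·sL + -1/2·sR = -101800/258057
mR = -1·sL + 0·sR = -200/477

200/477 200/541 -101800/258057 -200/477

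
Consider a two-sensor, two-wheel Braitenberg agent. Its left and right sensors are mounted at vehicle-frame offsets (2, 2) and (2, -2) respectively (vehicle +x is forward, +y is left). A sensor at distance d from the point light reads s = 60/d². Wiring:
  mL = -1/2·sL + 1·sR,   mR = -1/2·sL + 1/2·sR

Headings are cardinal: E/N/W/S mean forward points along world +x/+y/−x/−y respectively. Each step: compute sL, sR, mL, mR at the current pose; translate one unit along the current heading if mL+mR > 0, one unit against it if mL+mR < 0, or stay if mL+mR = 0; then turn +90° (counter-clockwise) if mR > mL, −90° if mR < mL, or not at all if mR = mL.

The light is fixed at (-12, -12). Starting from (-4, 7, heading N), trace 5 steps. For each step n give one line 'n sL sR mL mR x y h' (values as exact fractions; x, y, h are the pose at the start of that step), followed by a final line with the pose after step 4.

0 20/159 60/541 4130/86019 -640/86019 -4 7 N
1 15/146 15/106 1395/15476 75/3869 -4 8 E
2 12/89 60/373 3102/33197 432/33197 -3 8 S
3 30/169 6/49 279/8281 -228/8281 -3 7 W
4 20/159 60/541 4130/86019 -640/86019 -4 7 N
final -4 8 E

n=0: pose=(-4,7,N); sL=20/159, sR=60/541; mL=4130/86019, mR=-640/86019; mL+mR=3490/86019 → advance +1; mR−mL=-30/541 → turn -1·90°
n=1: pose=(-4,8,E); sL=15/146, sR=15/106; mL=1395/15476, mR=75/3869; mL+mR=1695/15476 → advance +1; mR−mL=-15/212 → turn -1·90°
n=2: pose=(-3,8,S); sL=12/89, sR=60/373; mL=3102/33197, mR=432/33197; mL+mR=3534/33197 → advance +1; mR−mL=-30/373 → turn -1·90°
n=3: pose=(-3,7,W); sL=30/169, sR=6/49; mL=279/8281, mR=-228/8281; mL+mR=51/8281 → advance +1; mR−mL=-3/49 → turn -1·90°
n=4: pose=(-4,7,N); sL=20/159, sR=60/541; mL=4130/86019, mR=-640/86019; mL+mR=3490/86019 → advance +1; mR−mL=-30/541 → turn -1·90°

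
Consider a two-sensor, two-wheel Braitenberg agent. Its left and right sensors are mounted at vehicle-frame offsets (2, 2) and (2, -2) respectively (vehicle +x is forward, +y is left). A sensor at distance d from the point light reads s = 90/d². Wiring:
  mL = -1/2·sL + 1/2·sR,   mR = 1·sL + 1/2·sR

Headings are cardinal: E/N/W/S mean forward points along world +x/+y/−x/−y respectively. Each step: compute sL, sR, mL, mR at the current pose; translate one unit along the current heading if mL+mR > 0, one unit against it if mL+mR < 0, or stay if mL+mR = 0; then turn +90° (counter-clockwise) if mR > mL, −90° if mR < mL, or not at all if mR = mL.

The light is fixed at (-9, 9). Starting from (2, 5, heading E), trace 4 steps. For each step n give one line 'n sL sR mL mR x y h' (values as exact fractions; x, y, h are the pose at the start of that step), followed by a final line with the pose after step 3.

0 90/173 18/41 -288/7093 5247/7093 2 5 E
1 45/52 9/20 -27/130 567/520 3 5 N
2 18/25 90/101 216/2525 2943/2525 3 6 W
3 45/97 45/53 990/5141 9135/10282 2 6 S
final 2 5 E

n=0: pose=(2,5,E); sL=90/173, sR=18/41; mL=-288/7093, mR=5247/7093; mL+mR=4959/7093 → advance +1; mR−mL=135/173 → turn +1·90°
n=1: pose=(3,5,N); sL=45/52, sR=9/20; mL=-27/130, mR=567/520; mL+mR=459/520 → advance +1; mR−mL=135/104 → turn +1·90°
n=2: pose=(3,6,W); sL=18/25, sR=90/101; mL=216/2525, mR=2943/2525; mL+mR=3159/2525 → advance +1; mR−mL=27/25 → turn +1·90°
n=3: pose=(2,6,S); sL=45/97, sR=45/53; mL=990/5141, mR=9135/10282; mL+mR=11115/10282 → advance +1; mR−mL=135/194 → turn +1·90°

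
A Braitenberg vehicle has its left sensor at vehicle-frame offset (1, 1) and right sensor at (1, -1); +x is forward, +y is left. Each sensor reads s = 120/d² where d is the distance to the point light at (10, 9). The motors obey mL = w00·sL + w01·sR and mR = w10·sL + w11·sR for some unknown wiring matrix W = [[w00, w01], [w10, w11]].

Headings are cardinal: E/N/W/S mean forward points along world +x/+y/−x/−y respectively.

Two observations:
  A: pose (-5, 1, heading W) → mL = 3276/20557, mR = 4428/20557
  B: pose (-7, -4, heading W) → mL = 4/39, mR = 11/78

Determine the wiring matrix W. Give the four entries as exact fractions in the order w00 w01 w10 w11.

obs A: pose=(-5,1,W) → sL=120/337, sR=24/61, mL=3276/20557, mR=4428/20557
obs B: pose=(-7,-4,W) → sL=3/13, sR=10/39, mL=4/39, mR=11/78
sensor matrix S = [[120/337, 24/61], [3/13, 10/39]]; det S = 136/267241
solve [mL_A; mL_B] = S·[w00; w01] and [mR_A; mR_B] = S·[w10; w11]:
  w00 = 1, w01 = -1/2, w10 = -1/2, w11 = 1

1 -1/2 -1/2 1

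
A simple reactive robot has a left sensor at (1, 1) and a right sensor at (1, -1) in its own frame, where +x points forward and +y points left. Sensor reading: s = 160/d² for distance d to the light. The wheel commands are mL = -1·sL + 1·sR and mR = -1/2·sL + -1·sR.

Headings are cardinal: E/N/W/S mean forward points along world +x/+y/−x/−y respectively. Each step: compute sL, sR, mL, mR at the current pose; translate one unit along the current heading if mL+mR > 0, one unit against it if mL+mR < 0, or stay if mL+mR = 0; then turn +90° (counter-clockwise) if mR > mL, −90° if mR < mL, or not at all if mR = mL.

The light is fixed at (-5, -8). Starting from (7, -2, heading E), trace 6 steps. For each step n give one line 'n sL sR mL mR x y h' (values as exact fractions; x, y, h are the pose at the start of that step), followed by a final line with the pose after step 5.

0 80/109 80/97 960/10573 -12600/10573 7 -2 E
1 160/169 32/25 1408/4225 -7408/4225 6 -2 S
2 20/17 40/41 -140/697 -1090/697 6 -1 W
3 32/37 160/233 -1536/8621 -9648/8621 7 -1 N
4 80/109 80/97 960/10573 -12600/10573 7 -2 E
5 160/169 32/25 1408/4225 -7408/4225 6 -2 S
final 6 -1 W

n=0: pose=(7,-2,E); sL=80/109, sR=80/97; mL=960/10573, mR=-12600/10573; mL+mR=-120/109 → advance -1; mR−mL=-13560/10573 → turn -1·90°
n=1: pose=(6,-2,S); sL=160/169, sR=32/25; mL=1408/4225, mR=-7408/4225; mL+mR=-240/169 → advance -1; mR−mL=-8816/4225 → turn -1·90°
n=2: pose=(6,-1,W); sL=20/17, sR=40/41; mL=-140/697, mR=-1090/697; mL+mR=-30/17 → advance -1; mR−mL=-950/697 → turn -1·90°
n=3: pose=(7,-1,N); sL=32/37, sR=160/233; mL=-1536/8621, mR=-9648/8621; mL+mR=-48/37 → advance -1; mR−mL=-8112/8621 → turn -1·90°
n=4: pose=(7,-2,E); sL=80/109, sR=80/97; mL=960/10573, mR=-12600/10573; mL+mR=-120/109 → advance -1; mR−mL=-13560/10573 → turn -1·90°
n=5: pose=(6,-2,S); sL=160/169, sR=32/25; mL=1408/4225, mR=-7408/4225; mL+mR=-240/169 → advance -1; mR−mL=-8816/4225 → turn -1·90°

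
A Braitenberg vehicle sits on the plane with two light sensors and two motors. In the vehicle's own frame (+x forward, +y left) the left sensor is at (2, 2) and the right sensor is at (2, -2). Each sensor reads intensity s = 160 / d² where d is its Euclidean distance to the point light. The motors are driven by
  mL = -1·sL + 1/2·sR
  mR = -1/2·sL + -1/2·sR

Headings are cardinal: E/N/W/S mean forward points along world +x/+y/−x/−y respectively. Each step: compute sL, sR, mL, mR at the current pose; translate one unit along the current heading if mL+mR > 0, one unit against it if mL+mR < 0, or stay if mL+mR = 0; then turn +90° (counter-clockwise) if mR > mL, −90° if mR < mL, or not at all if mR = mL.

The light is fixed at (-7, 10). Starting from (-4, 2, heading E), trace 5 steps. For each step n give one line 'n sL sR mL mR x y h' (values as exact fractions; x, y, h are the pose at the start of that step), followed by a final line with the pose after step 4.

n=0: pose=(-4,2,E); sL=160/61, sR=32/25; mL=-3024/1525, mR=-2976/1525; mL+mR=-240/61 → advance -1; mR−mL=48/1525 → turn +1·90°
n=1: pose=(-5,2,N); sL=40/9, sR=40/13; mL=-340/117, mR=-440/117; mL+mR=-20/3 → advance -1; mR−mL=-100/117 → turn -1·90°
n=2: pose=(-5,1,E); sL=32/13, sR=160/137; mL=-3344/1781, mR=-3232/1781; mL+mR=-48/13 → advance -1; mR−mL=112/1781 → turn +1·90°
n=3: pose=(-6,1,N); sL=16/5, sR=80/29; mL=-264/145, mR=-432/145; mL+mR=-24/5 → advance -1; mR−mL=-168/145 → turn -1·90°
n=4: pose=(-6,0,E); sL=160/73, sR=160/153; mL=-18640/11169, mR=-18080/11169; mL+mR=-240/73 → advance -1; mR−mL=560/11169 → turn +1·90°

0 160/61 32/25 -3024/1525 -2976/1525 -4 2 E
1 40/9 40/13 -340/117 -440/117 -5 2 N
2 32/13 160/137 -3344/1781 -3232/1781 -5 1 E
3 16/5 80/29 -264/145 -432/145 -6 1 N
4 160/73 160/153 -18640/11169 -18080/11169 -6 0 E
final -7 0 N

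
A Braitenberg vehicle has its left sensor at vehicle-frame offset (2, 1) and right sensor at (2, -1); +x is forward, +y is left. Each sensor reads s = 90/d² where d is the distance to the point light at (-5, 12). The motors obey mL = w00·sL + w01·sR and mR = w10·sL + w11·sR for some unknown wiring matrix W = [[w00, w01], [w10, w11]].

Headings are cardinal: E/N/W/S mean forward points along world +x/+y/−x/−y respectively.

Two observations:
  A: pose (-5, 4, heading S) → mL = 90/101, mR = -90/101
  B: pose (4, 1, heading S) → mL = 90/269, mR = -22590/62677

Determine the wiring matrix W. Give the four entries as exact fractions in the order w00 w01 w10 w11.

1 0 -1/2 -1/2

obs A: pose=(-5,4,S) → sL=90/101, sR=90/101, mL=90/101, mR=-90/101
obs B: pose=(4,1,S) → sL=90/269, sR=90/233, mL=90/269, mR=-22590/62677
sensor matrix S = [[90/101, 90/101], [90/269, 90/233]]; det S = 291600/6330377
solve [mL_A; mL_B] = S·[w00; w01] and [mR_A; mR_B] = S·[w10; w11]:
  w00 = 1, w01 = 0, w10 = -1/2, w11 = -1/2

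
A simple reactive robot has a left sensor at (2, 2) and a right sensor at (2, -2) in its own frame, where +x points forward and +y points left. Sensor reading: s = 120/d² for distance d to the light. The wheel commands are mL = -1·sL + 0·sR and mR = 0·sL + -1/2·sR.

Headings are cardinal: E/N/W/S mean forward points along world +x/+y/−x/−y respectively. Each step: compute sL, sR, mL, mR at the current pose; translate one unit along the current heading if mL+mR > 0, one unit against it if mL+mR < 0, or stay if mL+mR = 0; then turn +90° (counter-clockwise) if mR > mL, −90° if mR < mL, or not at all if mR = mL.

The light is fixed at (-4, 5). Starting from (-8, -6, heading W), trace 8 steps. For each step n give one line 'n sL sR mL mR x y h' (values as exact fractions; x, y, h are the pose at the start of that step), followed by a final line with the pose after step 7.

n=0: pose=(-8,-6,W); sL=24/41, sR=40/39; mL=-24/41, mR=-20/39; mL+mR=-1756/1599 → advance -1; mR−mL=116/1599 → turn +1·90°
n=1: pose=(-7,-6,S); sL=12/17, sR=60/97; mL=-12/17, mR=-30/97; mL+mR=-1674/1649 → advance -1; mR−mL=654/1649 → turn +1·90°
n=2: pose=(-7,-5,E); sL=24/13, sR=24/29; mL=-24/13, mR=-12/29; mL+mR=-852/377 → advance -1; mR−mL=540/377 → turn +1·90°
n=3: pose=(-8,-5,N); sL=6/5, sR=30/17; mL=-6/5, mR=-15/17; mL+mR=-177/85 → advance -1; mR−mL=27/85 → turn +1·90°
n=4: pose=(-8,-6,W); sL=24/41, sR=40/39; mL=-24/41, mR=-20/39; mL+mR=-1756/1599 → advance -1; mR−mL=116/1599 → turn +1·90°
n=5: pose=(-7,-6,S); sL=12/17, sR=60/97; mL=-12/17, mR=-30/97; mL+mR=-1674/1649 → advance -1; mR−mL=654/1649 → turn +1·90°
n=6: pose=(-7,-5,E); sL=24/13, sR=24/29; mL=-24/13, mR=-12/29; mL+mR=-852/377 → advance -1; mR−mL=540/377 → turn +1·90°
n=7: pose=(-8,-5,N); sL=6/5, sR=30/17; mL=-6/5, mR=-15/17; mL+mR=-177/85 → advance -1; mR−mL=27/85 → turn +1·90°

0 24/41 40/39 -24/41 -20/39 -8 -6 W
1 12/17 60/97 -12/17 -30/97 -7 -6 S
2 24/13 24/29 -24/13 -12/29 -7 -5 E
3 6/5 30/17 -6/5 -15/17 -8 -5 N
4 24/41 40/39 -24/41 -20/39 -8 -6 W
5 12/17 60/97 -12/17 -30/97 -7 -6 S
6 24/13 24/29 -24/13 -12/29 -7 -5 E
7 6/5 30/17 -6/5 -15/17 -8 -5 N
final -8 -6 W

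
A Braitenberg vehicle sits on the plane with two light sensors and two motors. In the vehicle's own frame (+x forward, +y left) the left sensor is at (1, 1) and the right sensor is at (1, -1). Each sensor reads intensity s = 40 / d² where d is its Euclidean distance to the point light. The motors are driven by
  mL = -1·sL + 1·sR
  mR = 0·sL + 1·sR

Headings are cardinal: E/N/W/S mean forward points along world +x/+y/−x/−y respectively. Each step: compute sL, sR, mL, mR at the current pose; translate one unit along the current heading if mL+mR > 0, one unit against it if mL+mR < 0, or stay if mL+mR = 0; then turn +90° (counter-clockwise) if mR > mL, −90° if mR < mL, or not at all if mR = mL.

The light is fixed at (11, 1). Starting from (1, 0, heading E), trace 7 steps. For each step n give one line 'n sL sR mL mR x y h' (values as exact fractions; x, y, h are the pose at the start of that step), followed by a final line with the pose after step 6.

0 40/81 8/17 -32/1377 8/17 1 0 E
1 2/5 5/8 9/40 5/8 2 0 N
2 40/101 40/101 0 40/101 2 1 W
3 20/41 20/61 -400/2501 20/61 1 1 S
4 40/81 8/17 -32/1377 8/17 1 0 E
5 2/5 5/8 9/40 5/8 2 0 N
6 40/101 40/101 0 40/101 2 1 W
final 1 1 S

n=0: pose=(1,0,E); sL=40/81, sR=8/17; mL=-32/1377, mR=8/17; mL+mR=616/1377 → advance +1; mR−mL=40/81 → turn +1·90°
n=1: pose=(2,0,N); sL=2/5, sR=5/8; mL=9/40, mR=5/8; mL+mR=17/20 → advance +1; mR−mL=2/5 → turn +1·90°
n=2: pose=(2,1,W); sL=40/101, sR=40/101; mL=0, mR=40/101; mL+mR=40/101 → advance +1; mR−mL=40/101 → turn +1·90°
n=3: pose=(1,1,S); sL=20/41, sR=20/61; mL=-400/2501, mR=20/61; mL+mR=420/2501 → advance +1; mR−mL=20/41 → turn +1·90°
n=4: pose=(1,0,E); sL=40/81, sR=8/17; mL=-32/1377, mR=8/17; mL+mR=616/1377 → advance +1; mR−mL=40/81 → turn +1·90°
n=5: pose=(2,0,N); sL=2/5, sR=5/8; mL=9/40, mR=5/8; mL+mR=17/20 → advance +1; mR−mL=2/5 → turn +1·90°
n=6: pose=(2,1,W); sL=40/101, sR=40/101; mL=0, mR=40/101; mL+mR=40/101 → advance +1; mR−mL=40/101 → turn +1·90°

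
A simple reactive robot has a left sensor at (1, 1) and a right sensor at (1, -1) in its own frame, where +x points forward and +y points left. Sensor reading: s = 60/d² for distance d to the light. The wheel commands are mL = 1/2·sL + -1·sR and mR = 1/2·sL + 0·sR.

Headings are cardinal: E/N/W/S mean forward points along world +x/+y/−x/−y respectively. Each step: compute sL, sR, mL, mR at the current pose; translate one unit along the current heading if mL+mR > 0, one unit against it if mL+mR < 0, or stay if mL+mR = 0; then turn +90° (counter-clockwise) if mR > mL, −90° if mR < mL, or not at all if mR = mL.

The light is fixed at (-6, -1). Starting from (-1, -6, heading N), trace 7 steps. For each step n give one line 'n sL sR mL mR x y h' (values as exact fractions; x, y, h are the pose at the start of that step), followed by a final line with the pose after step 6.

n=0: pose=(-1,-6,N); sL=15/8, sR=15/13; mL=-45/208, mR=15/16; mL+mR=75/104 → advance +1; mR−mL=15/13 → turn +1·90°
n=1: pose=(-1,-5,W); sL=60/41, sR=12/5; mL=-342/205, mR=30/41; mL+mR=-192/205 → advance -1; mR−mL=12/5 → turn +1·90°
n=2: pose=(0,-5,S); sL=30/37, sR=6/5; mL=-147/185, mR=15/37; mL+mR=-72/185 → advance -1; mR−mL=6/5 → turn +1·90°
n=3: pose=(0,-4,E); sL=60/53, sR=12/13; mL=-246/689, mR=30/53; mL+mR=144/689 → advance +1; mR−mL=12/13 → turn +1·90°
n=4: pose=(1,-4,N); sL=3/2, sR=15/17; mL=-9/68, mR=3/4; mL+mR=21/34 → advance +1; mR−mL=15/17 → turn +1·90°
n=5: pose=(1,-3,W); sL=4/3, sR=60/37; mL=-106/111, mR=2/3; mL+mR=-32/111 → advance -1; mR−mL=60/37 → turn +1·90°
n=6: pose=(2,-3,S); sL=2/3, sR=30/29; mL=-61/87, mR=1/3; mL+mR=-32/87 → advance -1; mR−mL=30/29 → turn +1·90°

0 15/8 15/13 -45/208 15/16 -1 -6 N
1 60/41 12/5 -342/205 30/41 -1 -5 W
2 30/37 6/5 -147/185 15/37 0 -5 S
3 60/53 12/13 -246/689 30/53 0 -4 E
4 3/2 15/17 -9/68 3/4 1 -4 N
5 4/3 60/37 -106/111 2/3 1 -3 W
6 2/3 30/29 -61/87 1/3 2 -3 S
final 2 -2 E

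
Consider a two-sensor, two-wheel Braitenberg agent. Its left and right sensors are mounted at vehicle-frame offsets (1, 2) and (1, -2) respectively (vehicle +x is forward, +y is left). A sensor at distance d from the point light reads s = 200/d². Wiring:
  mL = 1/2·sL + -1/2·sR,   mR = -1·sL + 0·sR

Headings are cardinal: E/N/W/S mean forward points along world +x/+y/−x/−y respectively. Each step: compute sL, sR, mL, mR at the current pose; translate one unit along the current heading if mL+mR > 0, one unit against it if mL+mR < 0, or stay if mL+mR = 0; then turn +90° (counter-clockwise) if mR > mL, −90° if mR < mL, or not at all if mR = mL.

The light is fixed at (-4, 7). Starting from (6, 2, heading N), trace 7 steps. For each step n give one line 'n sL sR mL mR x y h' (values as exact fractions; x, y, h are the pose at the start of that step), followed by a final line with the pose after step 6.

0 5/2 5/4 5/8 -5/2 6 2 N
1 200/137 40/37 960/5069 -200/137 6 1 E
2 20/17 100/49 -360/833 -20/17 5 1 S
3 200/113 200/73 -4000/8249 -200/113 5 2 W
4 5/2 5/4 5/8 -5/2 6 2 N
5 200/137 40/37 960/5069 -200/137 6 1 E
6 20/17 100/49 -360/833 -20/17 5 1 S
final 5 2 W

n=0: pose=(6,2,N); sL=5/2, sR=5/4; mL=5/8, mR=-5/2; mL+mR=-15/8 → advance -1; mR−mL=-25/8 → turn -1·90°
n=1: pose=(6,1,E); sL=200/137, sR=40/37; mL=960/5069, mR=-200/137; mL+mR=-6440/5069 → advance -1; mR−mL=-8360/5069 → turn -1·90°
n=2: pose=(5,1,S); sL=20/17, sR=100/49; mL=-360/833, mR=-20/17; mL+mR=-1340/833 → advance -1; mR−mL=-620/833 → turn -1·90°
n=3: pose=(5,2,W); sL=200/113, sR=200/73; mL=-4000/8249, mR=-200/113; mL+mR=-18600/8249 → advance -1; mR−mL=-10600/8249 → turn -1·90°
n=4: pose=(6,2,N); sL=5/2, sR=5/4; mL=5/8, mR=-5/2; mL+mR=-15/8 → advance -1; mR−mL=-25/8 → turn -1·90°
n=5: pose=(6,1,E); sL=200/137, sR=40/37; mL=960/5069, mR=-200/137; mL+mR=-6440/5069 → advance -1; mR−mL=-8360/5069 → turn -1·90°
n=6: pose=(5,1,S); sL=20/17, sR=100/49; mL=-360/833, mR=-20/17; mL+mR=-1340/833 → advance -1; mR−mL=-620/833 → turn -1·90°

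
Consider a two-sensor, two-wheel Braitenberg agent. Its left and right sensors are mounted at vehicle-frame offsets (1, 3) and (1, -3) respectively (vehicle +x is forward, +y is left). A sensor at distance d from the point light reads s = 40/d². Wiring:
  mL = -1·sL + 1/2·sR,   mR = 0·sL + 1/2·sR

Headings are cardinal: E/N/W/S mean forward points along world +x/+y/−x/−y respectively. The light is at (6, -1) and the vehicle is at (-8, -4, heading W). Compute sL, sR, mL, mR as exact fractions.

40/261 8/45 -28/435 4/45

left sensor world pos  = (-9, -7); dL² = 261
right sensor world pos = (-9, -1); dR² = 225
sL = 40/261 = 40/261
sR = 40/225 = 8/45
mL = -1·sL + 1/2·sR = -28/435
mR = 0·sL + 1/2·sR = 4/45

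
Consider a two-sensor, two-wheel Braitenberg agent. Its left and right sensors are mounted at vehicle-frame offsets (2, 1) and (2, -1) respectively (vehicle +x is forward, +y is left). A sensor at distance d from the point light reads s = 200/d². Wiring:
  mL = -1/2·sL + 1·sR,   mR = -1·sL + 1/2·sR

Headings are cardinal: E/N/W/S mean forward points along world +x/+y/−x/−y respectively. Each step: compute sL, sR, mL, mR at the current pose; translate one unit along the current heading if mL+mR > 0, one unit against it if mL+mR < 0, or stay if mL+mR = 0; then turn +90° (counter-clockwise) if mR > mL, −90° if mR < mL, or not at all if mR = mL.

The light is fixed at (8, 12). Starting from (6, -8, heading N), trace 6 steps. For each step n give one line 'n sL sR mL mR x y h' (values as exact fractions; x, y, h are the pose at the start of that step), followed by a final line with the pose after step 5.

0 200/333 8/13 1364/4329 -1268/4329 6 -8 N
1 50/81 1/2 31/162 -119/324 6 -7 E
2 40/89 200/457 8660/40673 -9380/40673 5 -7 S
3 100/193 100/157 11450/30301 -6050/30301 5 -6 W
4 200/281 40/53 5940/14893 -4980/14893 4 -6 N
5 10/13 25/41 120/533 -495/1066 4 -5 E
final 3 -5 S

n=0: pose=(6,-8,N); sL=200/333, sR=8/13; mL=1364/4329, mR=-1268/4329; mL+mR=32/1443 → advance +1; mR−mL=-2632/4329 → turn -1·90°
n=1: pose=(6,-7,E); sL=50/81, sR=1/2; mL=31/162, mR=-119/324; mL+mR=-19/108 → advance -1; mR−mL=-181/324 → turn -1·90°
n=2: pose=(5,-7,S); sL=40/89, sR=200/457; mL=8660/40673, mR=-9380/40673; mL+mR=-720/40673 → advance -1; mR−mL=-18040/40673 → turn -1·90°
n=3: pose=(5,-6,W); sL=100/193, sR=100/157; mL=11450/30301, mR=-6050/30301; mL+mR=5400/30301 → advance +1; mR−mL=-17500/30301 → turn -1·90°
n=4: pose=(4,-6,N); sL=200/281, sR=40/53; mL=5940/14893, mR=-4980/14893; mL+mR=960/14893 → advance +1; mR−mL=-10920/14893 → turn -1·90°
n=5: pose=(4,-5,E); sL=10/13, sR=25/41; mL=120/533, mR=-495/1066; mL+mR=-255/1066 → advance -1; mR−mL=-735/1066 → turn -1·90°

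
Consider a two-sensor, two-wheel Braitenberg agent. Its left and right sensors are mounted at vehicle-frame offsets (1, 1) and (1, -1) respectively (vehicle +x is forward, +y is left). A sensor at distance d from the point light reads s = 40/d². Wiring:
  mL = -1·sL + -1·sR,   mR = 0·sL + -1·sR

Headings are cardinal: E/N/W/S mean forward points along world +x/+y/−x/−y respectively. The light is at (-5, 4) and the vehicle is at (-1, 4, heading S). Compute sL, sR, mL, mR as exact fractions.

left sensor world pos  = (0, 3); dL² = 26
right sensor world pos = (-2, 3); dR² = 10
sL = 40/26 = 20/13
sR = 40/10 = 4
mL = -1·sL + -1·sR = -72/13
mR = 0·sL + -1·sR = -4

20/13 4 -72/13 -4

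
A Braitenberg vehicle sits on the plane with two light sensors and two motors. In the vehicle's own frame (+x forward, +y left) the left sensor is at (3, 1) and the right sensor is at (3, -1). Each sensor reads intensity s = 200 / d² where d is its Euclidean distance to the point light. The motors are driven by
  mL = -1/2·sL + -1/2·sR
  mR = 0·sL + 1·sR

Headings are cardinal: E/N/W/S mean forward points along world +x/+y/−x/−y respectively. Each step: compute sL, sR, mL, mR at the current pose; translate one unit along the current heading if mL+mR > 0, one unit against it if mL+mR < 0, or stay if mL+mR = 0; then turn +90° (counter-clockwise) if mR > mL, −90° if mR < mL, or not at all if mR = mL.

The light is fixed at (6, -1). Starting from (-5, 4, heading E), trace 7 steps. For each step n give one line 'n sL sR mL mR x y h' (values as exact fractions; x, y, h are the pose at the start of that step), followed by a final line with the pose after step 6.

n=0: pose=(-5,4,E); sL=2, sR=5/2; mL=-9/4, mR=5/2; mL+mR=1/4 → advance +1; mR−mL=19/4 → turn +1·90°
n=1: pose=(-4,4,N); sL=40/37, sR=40/29; mL=-1320/1073, mR=40/29; mL+mR=160/1073 → advance +1; mR−mL=2800/1073 → turn +1·90°
n=2: pose=(-4,5,W); sL=100/97, sR=100/109; mL=-10300/10573, mR=100/109; mL+mR=-600/10573 → advance -1; mR−mL=20000/10573 → turn +1·90°
n=3: pose=(-3,5,S); sL=200/73, sR=200/109; mL=-18200/7957, mR=200/109; mL+mR=-3600/7957 → advance -1; mR−mL=32800/7957 → turn +1·90°
n=4: pose=(-3,6,E); sL=2, sR=25/9; mL=-43/18, mR=25/9; mL+mR=7/18 → advance +1; mR−mL=31/6 → turn +1·90°
n=5: pose=(-2,6,N); sL=200/181, sR=200/149; mL=-33000/26969, mR=200/149; mL+mR=3200/26969 → advance +1; mR−mL=69200/26969 → turn +1·90°
n=6: pose=(-2,7,W); sL=20/17, sR=100/101; mL=-1860/1717, mR=100/101; mL+mR=-160/1717 → advance -1; mR−mL=3560/1717 → turn +1·90°

0 2 5/2 -9/4 5/2 -5 4 E
1 40/37 40/29 -1320/1073 40/29 -4 4 N
2 100/97 100/109 -10300/10573 100/109 -4 5 W
3 200/73 200/109 -18200/7957 200/109 -3 5 S
4 2 25/9 -43/18 25/9 -3 6 E
5 200/181 200/149 -33000/26969 200/149 -2 6 N
6 20/17 100/101 -1860/1717 100/101 -2 7 W
final -1 7 S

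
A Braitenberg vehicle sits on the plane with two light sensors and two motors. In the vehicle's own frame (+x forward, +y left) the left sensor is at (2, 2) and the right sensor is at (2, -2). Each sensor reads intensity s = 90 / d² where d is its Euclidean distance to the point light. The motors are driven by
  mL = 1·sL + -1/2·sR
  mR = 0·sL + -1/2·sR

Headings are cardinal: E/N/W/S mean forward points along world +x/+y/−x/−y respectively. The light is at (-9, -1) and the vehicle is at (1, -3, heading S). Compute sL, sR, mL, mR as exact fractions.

9/16 9/8 0 -9/16

left sensor world pos  = (3, -5); dL² = 160
right sensor world pos = (-1, -5); dR² = 80
sL = 90/160 = 9/16
sR = 90/80 = 9/8
mL = 1·sL + -1/2·sR = 0
mR = 0·sL + -1/2·sR = -9/16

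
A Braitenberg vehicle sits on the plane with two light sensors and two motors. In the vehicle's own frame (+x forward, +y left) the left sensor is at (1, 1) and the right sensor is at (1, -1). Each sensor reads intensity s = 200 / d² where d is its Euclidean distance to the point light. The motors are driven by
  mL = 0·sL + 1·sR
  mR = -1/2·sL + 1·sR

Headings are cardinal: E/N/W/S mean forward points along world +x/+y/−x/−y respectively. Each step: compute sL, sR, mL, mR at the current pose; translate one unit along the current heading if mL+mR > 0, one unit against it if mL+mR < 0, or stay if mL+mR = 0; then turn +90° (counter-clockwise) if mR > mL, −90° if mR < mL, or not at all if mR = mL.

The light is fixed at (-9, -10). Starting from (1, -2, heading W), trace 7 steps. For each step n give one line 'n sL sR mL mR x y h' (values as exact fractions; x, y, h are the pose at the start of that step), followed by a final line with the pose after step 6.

n=0: pose=(1,-2,W); sL=20/13, sR=100/81; mL=100/81, mR=490/1053; mL+mR=1790/1053 → advance +1; mR−mL=-10/13 → turn -1·90°
n=1: pose=(0,-2,N); sL=40/29, sR=200/181; mL=200/181, mR=2180/5249; mL+mR=7980/5249 → advance +1; mR−mL=-20/29 → turn -1·90°
n=2: pose=(0,-1,E); sL=1, sR=50/41; mL=50/41, mR=59/82; mL+mR=159/82 → advance +1; mR−mL=-1/2 → turn -1·90°
n=3: pose=(1,-1,S); sL=40/37, sR=40/29; mL=40/29, mR=900/1073; mL+mR=2380/1073 → advance +1; mR−mL=-20/37 → turn -1·90°
n=4: pose=(1,-2,W); sL=20/13, sR=100/81; mL=100/81, mR=490/1053; mL+mR=1790/1053 → advance +1; mR−mL=-10/13 → turn -1·90°
n=5: pose=(0,-2,N); sL=40/29, sR=200/181; mL=200/181, mR=2180/5249; mL+mR=7980/5249 → advance +1; mR−mL=-20/29 → turn -1·90°
n=6: pose=(0,-1,E); sL=1, sR=50/41; mL=50/41, mR=59/82; mL+mR=159/82 → advance +1; mR−mL=-1/2 → turn -1·90°

0 20/13 100/81 100/81 490/1053 1 -2 W
1 40/29 200/181 200/181 2180/5249 0 -2 N
2 1 50/41 50/41 59/82 0 -1 E
3 40/37 40/29 40/29 900/1073 1 -1 S
4 20/13 100/81 100/81 490/1053 1 -2 W
5 40/29 200/181 200/181 2180/5249 0 -2 N
6 1 50/41 50/41 59/82 0 -1 E
final 1 -1 S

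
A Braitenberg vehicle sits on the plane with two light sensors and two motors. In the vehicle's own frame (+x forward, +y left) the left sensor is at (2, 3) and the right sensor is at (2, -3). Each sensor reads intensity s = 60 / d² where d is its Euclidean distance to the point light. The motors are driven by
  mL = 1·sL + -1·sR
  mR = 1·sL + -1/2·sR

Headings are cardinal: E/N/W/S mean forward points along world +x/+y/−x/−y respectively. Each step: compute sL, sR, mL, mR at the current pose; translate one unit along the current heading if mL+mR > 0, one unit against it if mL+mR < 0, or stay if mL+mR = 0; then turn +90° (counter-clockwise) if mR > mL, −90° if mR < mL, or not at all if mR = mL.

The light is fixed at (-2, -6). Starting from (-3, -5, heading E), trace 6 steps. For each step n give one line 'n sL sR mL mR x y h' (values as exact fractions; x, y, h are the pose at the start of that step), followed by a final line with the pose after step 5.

0 60/17 12 -144/17 -42/17 -3 -5 E
1 30/17 6 -72/17 -21/17 -4 -5 N
2 12/5 12/5 0 6/5 -4 -6 W
3 15 3/2 27/2 57/4 -5 -6 S
4 12 60/17 144/17 174/17 -5 -7 E
5 30/13 30 -360/13 -165/13 -4 -7 N
final -4 -8 W

n=0: pose=(-3,-5,E); sL=60/17, sR=12; mL=-144/17, mR=-42/17; mL+mR=-186/17 → advance -1; mR−mL=6 → turn +1·90°
n=1: pose=(-4,-5,N); sL=30/17, sR=6; mL=-72/17, mR=-21/17; mL+mR=-93/17 → advance -1; mR−mL=3 → turn +1·90°
n=2: pose=(-4,-6,W); sL=12/5, sR=12/5; mL=0, mR=6/5; mL+mR=6/5 → advance +1; mR−mL=6/5 → turn +1·90°
n=3: pose=(-5,-6,S); sL=15, sR=3/2; mL=27/2, mR=57/4; mL+mR=111/4 → advance +1; mR−mL=3/4 → turn +1·90°
n=4: pose=(-5,-7,E); sL=12, sR=60/17; mL=144/17, mR=174/17; mL+mR=318/17 → advance +1; mR−mL=30/17 → turn +1·90°
n=5: pose=(-4,-7,N); sL=30/13, sR=30; mL=-360/13, mR=-165/13; mL+mR=-525/13 → advance -1; mR−mL=15 → turn +1·90°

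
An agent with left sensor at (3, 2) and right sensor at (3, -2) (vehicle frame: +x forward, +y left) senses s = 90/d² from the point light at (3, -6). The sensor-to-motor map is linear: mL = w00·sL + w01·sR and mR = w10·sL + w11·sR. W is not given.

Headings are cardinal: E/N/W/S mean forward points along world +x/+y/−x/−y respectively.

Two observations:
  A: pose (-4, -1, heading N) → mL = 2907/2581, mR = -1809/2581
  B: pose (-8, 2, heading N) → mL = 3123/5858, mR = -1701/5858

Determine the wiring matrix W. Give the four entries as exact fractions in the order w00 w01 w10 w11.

1 1/2 1/2 -1

obs A: pose=(-4,-1,N) → sL=18/29, sR=90/89, mL=2907/2581, mR=-1809/2581
obs B: pose=(-8,2,N) → sL=9/29, sR=45/101, mL=3123/5858, mR=-1701/5858
sensor matrix S = [[18/29, 90/89], [9/29, 45/101]]; det S = -9720/260681
solve [mL_A; mL_B] = S·[w00; w01] and [mR_A; mR_B] = S·[w10; w11]:
  w00 = 1, w01 = 1/2, w10 = 1/2, w11 = -1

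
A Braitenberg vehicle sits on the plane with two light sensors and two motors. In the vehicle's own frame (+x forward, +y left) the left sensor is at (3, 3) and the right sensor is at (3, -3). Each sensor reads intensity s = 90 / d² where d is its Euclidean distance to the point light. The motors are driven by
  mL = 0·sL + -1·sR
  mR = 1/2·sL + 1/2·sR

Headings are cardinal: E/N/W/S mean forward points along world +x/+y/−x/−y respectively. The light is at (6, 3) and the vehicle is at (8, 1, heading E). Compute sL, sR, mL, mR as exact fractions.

left sensor world pos  = (11, 4); dL² = 26
right sensor world pos = (11, -2); dR² = 50
sL = 90/26 = 45/13
sR = 90/50 = 9/5
mL = 0·sL + -1·sR = -9/5
mR = 1/2·sL + 1/2·sR = 171/65

45/13 9/5 -9/5 171/65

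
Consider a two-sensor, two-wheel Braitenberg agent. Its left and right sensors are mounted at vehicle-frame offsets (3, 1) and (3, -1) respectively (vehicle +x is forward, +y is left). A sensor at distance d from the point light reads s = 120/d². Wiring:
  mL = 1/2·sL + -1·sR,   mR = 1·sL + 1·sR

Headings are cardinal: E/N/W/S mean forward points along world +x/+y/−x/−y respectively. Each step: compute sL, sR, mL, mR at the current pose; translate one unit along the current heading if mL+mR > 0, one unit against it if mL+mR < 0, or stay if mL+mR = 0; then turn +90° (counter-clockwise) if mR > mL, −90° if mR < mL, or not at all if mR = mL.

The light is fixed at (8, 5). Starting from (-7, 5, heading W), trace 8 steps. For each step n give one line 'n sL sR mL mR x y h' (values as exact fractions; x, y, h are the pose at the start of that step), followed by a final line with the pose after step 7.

n=0: pose=(-7,5,W); sL=24/65, sR=24/65; mL=-12/65, mR=48/65; mL+mR=36/65 → advance +1; mR−mL=12/13 → turn +1·90°
n=1: pose=(-8,5,S); sL=20/39, sR=60/149; mL=-850/5811, mR=5320/5811; mL+mR=10/13 → advance +1; mR−mL=6170/5811 → turn +1·90°
n=2: pose=(-8,4,E); sL=120/169, sR=120/173; mL=-9900/29237, mR=41040/29237; mL+mR=180/169 → advance +1; mR−mL=50940/29237 → turn +1·90°
n=3: pose=(-7,4,N); sL=6/13, sR=3/5; mL=-24/65, mR=69/65; mL+mR=9/13 → advance +1; mR−mL=93/65 → turn +1·90°
n=4: pose=(-7,5,W); sL=24/65, sR=24/65; mL=-12/65, mR=48/65; mL+mR=36/65 → advance +1; mR−mL=12/13 → turn +1·90°
n=5: pose=(-8,5,S); sL=20/39, sR=60/149; mL=-850/5811, mR=5320/5811; mL+mR=10/13 → advance +1; mR−mL=6170/5811 → turn +1·90°
n=6: pose=(-8,4,E); sL=120/169, sR=120/173; mL=-9900/29237, mR=41040/29237; mL+mR=180/169 → advance +1; mR−mL=50940/29237 → turn +1·90°
n=7: pose=(-7,4,N); sL=6/13, sR=3/5; mL=-24/65, mR=69/65; mL+mR=9/13 → advance +1; mR−mL=93/65 → turn +1·90°

0 24/65 24/65 -12/65 48/65 -7 5 W
1 20/39 60/149 -850/5811 5320/5811 -8 5 S
2 120/169 120/173 -9900/29237 41040/29237 -8 4 E
3 6/13 3/5 -24/65 69/65 -7 4 N
4 24/65 24/65 -12/65 48/65 -7 5 W
5 20/39 60/149 -850/5811 5320/5811 -8 5 S
6 120/169 120/173 -9900/29237 41040/29237 -8 4 E
7 6/13 3/5 -24/65 69/65 -7 4 N
final -7 5 W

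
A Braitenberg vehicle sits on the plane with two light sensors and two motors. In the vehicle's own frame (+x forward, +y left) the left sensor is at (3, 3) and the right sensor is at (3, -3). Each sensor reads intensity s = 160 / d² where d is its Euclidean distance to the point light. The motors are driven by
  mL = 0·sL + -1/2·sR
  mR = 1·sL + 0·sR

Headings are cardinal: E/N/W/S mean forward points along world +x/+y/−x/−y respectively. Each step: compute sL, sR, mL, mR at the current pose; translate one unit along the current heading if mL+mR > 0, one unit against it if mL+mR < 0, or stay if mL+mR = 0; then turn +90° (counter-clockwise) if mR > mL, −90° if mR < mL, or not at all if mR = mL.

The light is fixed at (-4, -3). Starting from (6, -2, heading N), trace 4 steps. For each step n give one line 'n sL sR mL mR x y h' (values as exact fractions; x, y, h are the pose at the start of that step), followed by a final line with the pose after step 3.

0 32/13 32/37 -16/37 32/13 6 -2 N
1 16/5 80/37 -40/37 16/5 6 -1 W
2 32/29 160/37 -80/37 32/29 5 -1 S
3 8/9 10/9 -5/9 8/9 5 0 E
final 6 0 N

n=0: pose=(6,-2,N); sL=32/13, sR=32/37; mL=-16/37, mR=32/13; mL+mR=976/481 → advance +1; mR−mL=1392/481 → turn +1·90°
n=1: pose=(6,-1,W); sL=16/5, sR=80/37; mL=-40/37, mR=16/5; mL+mR=392/185 → advance +1; mR−mL=792/185 → turn +1·90°
n=2: pose=(5,-1,S); sL=32/29, sR=160/37; mL=-80/37, mR=32/29; mL+mR=-1136/1073 → advance -1; mR−mL=3504/1073 → turn +1·90°
n=3: pose=(5,0,E); sL=8/9, sR=10/9; mL=-5/9, mR=8/9; mL+mR=1/3 → advance +1; mR−mL=13/9 → turn +1·90°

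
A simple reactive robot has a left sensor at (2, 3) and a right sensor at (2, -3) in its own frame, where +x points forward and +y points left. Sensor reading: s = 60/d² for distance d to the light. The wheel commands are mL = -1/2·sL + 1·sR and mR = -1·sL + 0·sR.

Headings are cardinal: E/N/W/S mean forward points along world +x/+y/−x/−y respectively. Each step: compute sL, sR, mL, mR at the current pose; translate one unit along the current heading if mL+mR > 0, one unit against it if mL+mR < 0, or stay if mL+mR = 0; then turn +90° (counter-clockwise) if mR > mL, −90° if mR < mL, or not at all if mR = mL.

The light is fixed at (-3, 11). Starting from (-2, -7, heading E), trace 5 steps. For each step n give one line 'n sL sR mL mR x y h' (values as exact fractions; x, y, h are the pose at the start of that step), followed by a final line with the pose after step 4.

n=0: pose=(-2,-7,E); sL=10/39, sR=2/15; mL=1/195, mR=-10/39; mL+mR=-49/195 → advance -1; mR−mL=-17/65 → turn -1·90°
n=1: pose=(-3,-7,S); sL=60/409, sR=60/409; mL=30/409, mR=-60/409; mL+mR=-30/409 → advance -1; mR−mL=-90/409 → turn -1·90°
n=2: pose=(-3,-6,W); sL=15/101, sR=3/10; mL=114/505, mR=-15/101; mL+mR=39/505 → advance +1; mR−mL=-189/505 → turn -1·90°
n=3: pose=(-4,-6,N); sL=60/241, sR=60/229; mL=7590/55189, mR=-60/241; mL+mR=-6150/55189 → advance -1; mR−mL=-21330/55189 → turn -1·90°
n=4: pose=(-4,-7,E); sL=30/113, sR=30/221; mL=75/24973, mR=-30/113; mL+mR=-6555/24973 → advance -1; mR−mL=-6705/24973 → turn -1·90°

0 10/39 2/15 1/195 -10/39 -2 -7 E
1 60/409 60/409 30/409 -60/409 -3 -7 S
2 15/101 3/10 114/505 -15/101 -3 -6 W
3 60/241 60/229 7590/55189 -60/241 -4 -6 N
4 30/113 30/221 75/24973 -30/113 -4 -7 E
final -5 -7 S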